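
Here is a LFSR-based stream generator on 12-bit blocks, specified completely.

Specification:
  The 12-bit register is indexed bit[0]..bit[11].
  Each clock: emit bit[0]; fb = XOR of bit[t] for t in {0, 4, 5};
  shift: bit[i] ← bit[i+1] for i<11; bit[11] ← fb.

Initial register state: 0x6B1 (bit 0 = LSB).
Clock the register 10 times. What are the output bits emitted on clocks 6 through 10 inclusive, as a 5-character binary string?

reg_0 = 0x6B1
clock 1: out=1, reg = 0xB58
clock 2: out=0, reg = 0xDAC
clock 3: out=0, reg = 0xED6
clock 4: out=0, reg = 0xF6B
clock 5: out=1, reg = 0x7B5
clock 6: out=1, reg = 0xBDA
clock 7: out=0, reg = 0xDED
clock 8: out=1, reg = 0x6F6
clock 9: out=0, reg = 0x37B
clock 10: out=1, reg = 0x9BD

10101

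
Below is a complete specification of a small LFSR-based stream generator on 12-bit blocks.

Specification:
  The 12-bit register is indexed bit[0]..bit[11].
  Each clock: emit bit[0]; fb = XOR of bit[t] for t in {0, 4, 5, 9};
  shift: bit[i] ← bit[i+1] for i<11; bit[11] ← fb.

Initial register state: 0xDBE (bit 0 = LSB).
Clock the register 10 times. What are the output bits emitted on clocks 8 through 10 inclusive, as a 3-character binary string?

110

reg_0 = 0xDBE
clock 1: out=0, reg = 0x6DF
clock 2: out=1, reg = 0xB6F
clock 3: out=1, reg = 0xDB7
clock 4: out=1, reg = 0xEDB
clock 5: out=1, reg = 0xF6D
clock 6: out=1, reg = 0xFB6
clock 7: out=0, reg = 0xFDB
clock 8: out=1, reg = 0xFED
clock 9: out=1, reg = 0xFF6
clock 10: out=0, reg = 0xFFB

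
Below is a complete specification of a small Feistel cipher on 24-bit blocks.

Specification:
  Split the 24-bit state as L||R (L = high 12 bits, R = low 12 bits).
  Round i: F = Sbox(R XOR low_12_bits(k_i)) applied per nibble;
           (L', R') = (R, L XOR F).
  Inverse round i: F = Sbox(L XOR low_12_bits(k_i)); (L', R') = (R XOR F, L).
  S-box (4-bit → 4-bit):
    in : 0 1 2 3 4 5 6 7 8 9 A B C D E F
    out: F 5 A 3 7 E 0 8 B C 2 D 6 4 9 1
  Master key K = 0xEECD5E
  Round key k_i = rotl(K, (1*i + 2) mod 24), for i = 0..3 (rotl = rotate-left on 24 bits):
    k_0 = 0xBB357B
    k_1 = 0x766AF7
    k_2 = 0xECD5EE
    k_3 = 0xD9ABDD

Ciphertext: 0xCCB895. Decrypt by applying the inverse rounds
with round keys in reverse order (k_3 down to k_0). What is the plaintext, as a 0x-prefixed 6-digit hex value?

s_0 = ciphertext = 0xCCB895
s_1 = InvRound(s_0, k_3) = 0x0C5CCB
s_2 = InvRound(s_1, k_2) = 0x2660C5
s_3 = InvRound(s_2, k_1) = 0xB00266
s_4 = InvRound(s_3, k_0) = 0xBEBB00

0xBEBB00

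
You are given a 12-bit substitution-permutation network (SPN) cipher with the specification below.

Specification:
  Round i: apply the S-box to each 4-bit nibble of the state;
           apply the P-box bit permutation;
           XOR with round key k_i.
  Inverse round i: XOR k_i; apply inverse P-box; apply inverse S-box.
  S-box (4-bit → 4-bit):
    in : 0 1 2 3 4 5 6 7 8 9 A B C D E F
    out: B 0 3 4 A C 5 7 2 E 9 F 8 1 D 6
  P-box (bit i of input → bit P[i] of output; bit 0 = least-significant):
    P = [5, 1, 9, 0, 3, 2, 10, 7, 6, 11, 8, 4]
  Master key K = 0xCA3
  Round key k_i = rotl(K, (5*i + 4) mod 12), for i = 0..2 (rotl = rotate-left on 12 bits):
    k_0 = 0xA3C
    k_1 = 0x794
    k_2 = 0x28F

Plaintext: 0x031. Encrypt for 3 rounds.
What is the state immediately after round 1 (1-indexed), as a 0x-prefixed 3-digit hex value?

0x66C

s_0 = plaintext = 0x031
s_1 = Round(s_0, k_0) = 0x66C
s_2 = Round(s_1, k_1) = 0x2DD
s_3 = Round(s_2, k_2) = 0xAE7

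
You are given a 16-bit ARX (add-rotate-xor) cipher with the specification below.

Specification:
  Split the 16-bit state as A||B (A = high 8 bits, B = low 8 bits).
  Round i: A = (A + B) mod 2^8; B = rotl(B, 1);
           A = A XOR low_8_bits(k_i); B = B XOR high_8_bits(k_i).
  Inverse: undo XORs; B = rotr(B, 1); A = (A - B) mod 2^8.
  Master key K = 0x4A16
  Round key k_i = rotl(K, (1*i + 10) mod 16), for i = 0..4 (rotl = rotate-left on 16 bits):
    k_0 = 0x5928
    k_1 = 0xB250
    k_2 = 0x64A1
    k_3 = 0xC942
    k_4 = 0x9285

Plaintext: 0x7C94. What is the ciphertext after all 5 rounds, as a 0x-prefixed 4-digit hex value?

0xB402

s_0 = plaintext = 0x7C94
s_1 = Round(s_0, k_0) = 0x3870
s_2 = Round(s_1, k_1) = 0xF852
s_3 = Round(s_2, k_2) = 0xEBC0
s_4 = Round(s_3, k_3) = 0xE948
s_5 = Round(s_4, k_4) = 0xB402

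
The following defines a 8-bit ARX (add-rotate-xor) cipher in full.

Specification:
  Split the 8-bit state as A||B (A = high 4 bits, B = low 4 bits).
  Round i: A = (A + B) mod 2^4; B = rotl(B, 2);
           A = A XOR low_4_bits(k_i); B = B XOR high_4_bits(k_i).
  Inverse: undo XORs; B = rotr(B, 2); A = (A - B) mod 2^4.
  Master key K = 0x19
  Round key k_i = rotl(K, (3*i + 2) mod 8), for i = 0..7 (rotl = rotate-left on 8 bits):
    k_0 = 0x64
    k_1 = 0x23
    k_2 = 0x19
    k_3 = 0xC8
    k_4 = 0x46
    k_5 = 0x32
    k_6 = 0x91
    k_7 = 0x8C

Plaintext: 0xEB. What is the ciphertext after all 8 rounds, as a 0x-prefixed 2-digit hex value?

s_0 = plaintext = 0xEB
s_1 = Round(s_0, k_0) = 0xD8
s_2 = Round(s_1, k_1) = 0x60
s_3 = Round(s_2, k_2) = 0xF1
s_4 = Round(s_3, k_3) = 0x88
s_5 = Round(s_4, k_4) = 0x66
s_6 = Round(s_5, k_5) = 0xEA
s_7 = Round(s_6, k_6) = 0x93
s_8 = Round(s_7, k_7) = 0x04

0x04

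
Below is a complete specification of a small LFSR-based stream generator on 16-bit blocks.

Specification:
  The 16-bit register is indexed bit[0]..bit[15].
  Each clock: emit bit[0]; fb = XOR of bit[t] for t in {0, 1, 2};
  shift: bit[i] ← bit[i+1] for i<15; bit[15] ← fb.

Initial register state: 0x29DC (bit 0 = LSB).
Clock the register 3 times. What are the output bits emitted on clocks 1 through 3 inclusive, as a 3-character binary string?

reg_0 = 0x29DC
clock 1: out=0, reg = 0x94EE
clock 2: out=0, reg = 0x4A77
clock 3: out=1, reg = 0xA53B

001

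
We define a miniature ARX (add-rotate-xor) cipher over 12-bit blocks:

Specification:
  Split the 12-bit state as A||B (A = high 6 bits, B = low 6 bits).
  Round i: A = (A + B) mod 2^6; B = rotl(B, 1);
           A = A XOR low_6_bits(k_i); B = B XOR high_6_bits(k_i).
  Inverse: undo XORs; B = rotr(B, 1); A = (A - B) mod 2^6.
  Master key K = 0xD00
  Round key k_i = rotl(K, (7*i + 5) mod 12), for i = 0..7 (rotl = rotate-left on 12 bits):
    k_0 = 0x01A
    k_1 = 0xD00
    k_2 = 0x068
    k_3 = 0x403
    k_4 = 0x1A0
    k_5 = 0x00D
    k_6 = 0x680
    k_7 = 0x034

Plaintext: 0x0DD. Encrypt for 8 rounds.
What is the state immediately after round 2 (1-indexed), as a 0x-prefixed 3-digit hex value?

0xD01

s_0 = plaintext = 0x0DD
s_1 = Round(s_0, k_0) = 0xEBA
s_2 = Round(s_1, k_1) = 0xD01
s_3 = Round(s_2, k_2) = 0x743
s_4 = Round(s_3, k_3) = 0x8D6
s_5 = Round(s_4, k_4) = 0x66A
s_6 = Round(s_5, k_5) = 0x395
s_7 = Round(s_6, k_6) = 0x8F0
s_8 = Round(s_7, k_7) = 0x9E1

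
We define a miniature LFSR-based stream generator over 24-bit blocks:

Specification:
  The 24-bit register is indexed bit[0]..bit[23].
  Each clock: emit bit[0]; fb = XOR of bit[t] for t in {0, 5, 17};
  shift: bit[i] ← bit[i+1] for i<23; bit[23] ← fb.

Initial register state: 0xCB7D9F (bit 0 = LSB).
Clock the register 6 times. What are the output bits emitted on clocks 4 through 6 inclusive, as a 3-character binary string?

110

reg_0 = 0xCB7D9F
clock 1: out=1, reg = 0x65BECF
clock 2: out=1, reg = 0xB2DF67
clock 3: out=1, reg = 0xD96FB3
clock 4: out=1, reg = 0x6CB7D9
clock 5: out=1, reg = 0xB65BEC
clock 6: out=0, reg = 0x5B2DF6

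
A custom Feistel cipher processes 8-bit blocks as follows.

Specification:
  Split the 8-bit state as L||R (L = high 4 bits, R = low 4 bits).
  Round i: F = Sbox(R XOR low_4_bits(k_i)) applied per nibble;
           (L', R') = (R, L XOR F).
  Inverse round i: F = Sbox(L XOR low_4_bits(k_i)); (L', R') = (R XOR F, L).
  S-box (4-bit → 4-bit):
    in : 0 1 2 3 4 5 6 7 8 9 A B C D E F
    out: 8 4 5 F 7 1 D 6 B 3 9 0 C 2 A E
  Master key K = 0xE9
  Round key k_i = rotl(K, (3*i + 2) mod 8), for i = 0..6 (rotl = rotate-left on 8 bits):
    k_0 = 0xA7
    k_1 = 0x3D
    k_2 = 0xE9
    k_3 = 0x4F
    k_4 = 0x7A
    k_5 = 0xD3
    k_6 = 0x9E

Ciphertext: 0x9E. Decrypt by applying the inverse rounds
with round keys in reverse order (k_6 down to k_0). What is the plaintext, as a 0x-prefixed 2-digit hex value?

0xBB

s_0 = ciphertext = 0x9E
s_1 = InvRound(s_0, k_6) = 0x89
s_2 = InvRound(s_1, k_5) = 0x98
s_3 = InvRound(s_2, k_4) = 0x79
s_4 = InvRound(s_3, k_3) = 0x27
s_5 = InvRound(s_4, k_2) = 0x72
s_6 = InvRound(s_5, k_1) = 0xB7
s_7 = InvRound(s_6, k_0) = 0xBB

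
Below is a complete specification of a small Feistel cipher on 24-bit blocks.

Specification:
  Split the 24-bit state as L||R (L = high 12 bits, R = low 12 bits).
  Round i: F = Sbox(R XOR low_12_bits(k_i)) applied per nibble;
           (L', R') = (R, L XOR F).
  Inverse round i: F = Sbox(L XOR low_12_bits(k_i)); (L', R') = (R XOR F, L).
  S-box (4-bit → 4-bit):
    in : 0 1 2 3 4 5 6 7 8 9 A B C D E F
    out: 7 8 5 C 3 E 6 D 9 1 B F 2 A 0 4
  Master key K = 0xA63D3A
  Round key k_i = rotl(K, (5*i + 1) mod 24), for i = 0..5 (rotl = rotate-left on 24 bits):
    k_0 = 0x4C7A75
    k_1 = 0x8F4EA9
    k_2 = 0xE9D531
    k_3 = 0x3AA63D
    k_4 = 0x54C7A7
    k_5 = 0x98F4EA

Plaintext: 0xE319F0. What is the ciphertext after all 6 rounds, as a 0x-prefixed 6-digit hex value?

s_0 = plaintext = 0xE319F0
s_1 = Round(s_0, k_0) = 0x9F02AF
s_2 = Round(s_1, k_1) = 0x2AFB86
s_3 = Round(s_2, k_2) = 0xB86252
s_4 = Round(s_3, k_3) = 0x2528E2
s_5 = Round(s_4, k_4) = 0x8E266C
s_6 = Round(s_5, k_5) = 0x66CD74

0x66CD74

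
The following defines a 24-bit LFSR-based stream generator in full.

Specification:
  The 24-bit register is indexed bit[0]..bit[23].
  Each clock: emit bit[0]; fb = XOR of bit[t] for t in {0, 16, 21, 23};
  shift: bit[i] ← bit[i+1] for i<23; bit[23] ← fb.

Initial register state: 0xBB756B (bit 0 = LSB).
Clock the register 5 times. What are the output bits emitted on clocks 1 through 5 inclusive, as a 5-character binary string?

11010

reg_0 = 0xBB756B
clock 1: out=1, reg = 0x5DBAB5
clock 2: out=1, reg = 0x2EDD5A
clock 3: out=0, reg = 0x976EAD
clock 4: out=1, reg = 0xCBB756
clock 5: out=0, reg = 0x65DBAB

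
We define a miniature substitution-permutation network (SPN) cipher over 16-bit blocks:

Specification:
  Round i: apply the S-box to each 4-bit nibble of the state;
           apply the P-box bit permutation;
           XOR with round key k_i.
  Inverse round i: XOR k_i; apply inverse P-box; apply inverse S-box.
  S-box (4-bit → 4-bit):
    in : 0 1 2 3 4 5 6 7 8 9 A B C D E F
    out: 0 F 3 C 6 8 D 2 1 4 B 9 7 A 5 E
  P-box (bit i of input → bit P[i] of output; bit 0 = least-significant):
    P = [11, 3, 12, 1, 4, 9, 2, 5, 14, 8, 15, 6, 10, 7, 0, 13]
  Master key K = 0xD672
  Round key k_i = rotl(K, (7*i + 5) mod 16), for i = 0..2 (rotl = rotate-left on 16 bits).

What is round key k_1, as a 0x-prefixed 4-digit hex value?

K = 0xD672
k_0 = rotl(K, (7*0+5) mod 16) = rotl(K, 5) = 0xCE5A
k_1 = rotl(K, (7*1+5) mod 16) = rotl(K, 12) = 0x2D67

0x2D67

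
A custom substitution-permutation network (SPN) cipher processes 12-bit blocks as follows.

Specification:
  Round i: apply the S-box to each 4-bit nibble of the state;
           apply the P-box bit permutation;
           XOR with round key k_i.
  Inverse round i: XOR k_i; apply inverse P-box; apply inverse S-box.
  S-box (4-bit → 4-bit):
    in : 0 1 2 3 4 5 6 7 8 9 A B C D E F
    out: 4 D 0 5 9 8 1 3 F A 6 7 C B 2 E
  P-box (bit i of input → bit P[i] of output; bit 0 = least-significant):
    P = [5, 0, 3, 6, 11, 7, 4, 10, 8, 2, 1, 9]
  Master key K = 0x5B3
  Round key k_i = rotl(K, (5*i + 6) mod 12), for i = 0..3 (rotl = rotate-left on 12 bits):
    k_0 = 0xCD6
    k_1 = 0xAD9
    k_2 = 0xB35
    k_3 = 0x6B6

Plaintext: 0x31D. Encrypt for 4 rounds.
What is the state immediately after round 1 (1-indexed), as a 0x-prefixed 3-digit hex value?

s_0 = plaintext = 0x31D
s_1 = Round(s_0, k_0) = 0x1A5
s_2 = Round(s_1, k_1) = 0x90B
s_3 = Round(s_2, k_2) = 0x908
s_4 = Round(s_3, k_3) = 0x4CB

0x1A5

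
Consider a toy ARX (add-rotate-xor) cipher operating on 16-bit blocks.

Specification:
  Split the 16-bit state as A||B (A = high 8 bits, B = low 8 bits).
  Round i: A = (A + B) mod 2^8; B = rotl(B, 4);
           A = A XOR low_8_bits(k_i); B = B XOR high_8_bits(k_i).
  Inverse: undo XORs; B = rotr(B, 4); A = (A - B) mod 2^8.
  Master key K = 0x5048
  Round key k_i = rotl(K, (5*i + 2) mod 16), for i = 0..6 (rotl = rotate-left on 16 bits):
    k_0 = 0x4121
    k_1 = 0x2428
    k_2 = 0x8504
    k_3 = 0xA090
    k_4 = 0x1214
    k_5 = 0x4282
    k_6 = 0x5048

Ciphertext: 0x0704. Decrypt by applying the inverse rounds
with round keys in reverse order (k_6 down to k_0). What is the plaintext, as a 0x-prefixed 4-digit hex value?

0x86EE

s_0 = ciphertext = 0x0704
s_1 = InvRound(s_0, k_6) = 0x0A45
s_2 = InvRound(s_1, k_5) = 0x1870
s_3 = InvRound(s_2, k_4) = 0xE626
s_4 = InvRound(s_3, k_3) = 0x0E68
s_5 = InvRound(s_4, k_2) = 0x2CDE
s_6 = InvRound(s_5, k_1) = 0x55AF
s_7 = InvRound(s_6, k_0) = 0x86EE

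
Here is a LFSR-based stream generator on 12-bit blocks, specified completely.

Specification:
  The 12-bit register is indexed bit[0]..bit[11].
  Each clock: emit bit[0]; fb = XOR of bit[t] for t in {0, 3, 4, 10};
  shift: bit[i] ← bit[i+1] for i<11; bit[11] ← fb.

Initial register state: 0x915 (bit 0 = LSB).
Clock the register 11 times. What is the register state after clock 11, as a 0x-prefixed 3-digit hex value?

reg_0 = 0x915
clock 1: out=1, reg = 0x48A
clock 2: out=0, reg = 0x245
clock 3: out=1, reg = 0x922
clock 4: out=0, reg = 0x491
clock 5: out=1, reg = 0xA48
clock 6: out=0, reg = 0xD24
clock 7: out=0, reg = 0xE92
clock 8: out=0, reg = 0x749
clock 9: out=1, reg = 0xBA4
clock 10: out=0, reg = 0x5D2
clock 11: out=0, reg = 0x2E9

0x2E9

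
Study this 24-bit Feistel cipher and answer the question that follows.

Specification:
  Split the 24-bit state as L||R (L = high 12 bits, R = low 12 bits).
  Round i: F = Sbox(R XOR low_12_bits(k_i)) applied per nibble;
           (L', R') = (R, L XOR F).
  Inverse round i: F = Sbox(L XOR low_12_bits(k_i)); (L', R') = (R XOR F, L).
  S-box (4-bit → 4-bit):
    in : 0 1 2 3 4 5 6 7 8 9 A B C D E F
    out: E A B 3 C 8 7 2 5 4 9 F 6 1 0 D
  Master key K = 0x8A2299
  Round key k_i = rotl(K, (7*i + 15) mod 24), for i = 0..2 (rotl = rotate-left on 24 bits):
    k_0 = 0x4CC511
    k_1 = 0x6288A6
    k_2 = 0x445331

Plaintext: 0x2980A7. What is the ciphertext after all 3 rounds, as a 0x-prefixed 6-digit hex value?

0xBC3FB4

s_0 = plaintext = 0x2980A7
s_1 = Round(s_0, k_0) = 0x0A7A6F
s_2 = Round(s_1, k_1) = 0xA6FBC3
s_3 = Round(s_2, k_2) = 0xBC3FB4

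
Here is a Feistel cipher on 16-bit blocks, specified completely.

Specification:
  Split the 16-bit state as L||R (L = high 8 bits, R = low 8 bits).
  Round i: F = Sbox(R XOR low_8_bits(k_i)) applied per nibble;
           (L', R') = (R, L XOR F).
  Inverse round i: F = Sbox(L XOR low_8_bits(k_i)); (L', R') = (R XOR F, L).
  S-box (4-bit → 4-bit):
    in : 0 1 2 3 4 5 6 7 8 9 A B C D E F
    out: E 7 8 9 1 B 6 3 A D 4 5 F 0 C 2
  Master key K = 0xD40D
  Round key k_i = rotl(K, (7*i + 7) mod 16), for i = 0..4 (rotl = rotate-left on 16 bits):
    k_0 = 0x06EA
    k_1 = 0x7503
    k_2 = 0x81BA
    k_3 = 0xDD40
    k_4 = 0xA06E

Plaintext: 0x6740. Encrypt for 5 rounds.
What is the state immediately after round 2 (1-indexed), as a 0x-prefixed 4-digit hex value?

0x23CE

s_0 = plaintext = 0x6740
s_1 = Round(s_0, k_0) = 0x4023
s_2 = Round(s_1, k_1) = 0x23CE
s_3 = Round(s_2, k_2) = 0xCE12
s_4 = Round(s_3, k_3) = 0x1276
s_5 = Round(s_4, k_4) = 0x7668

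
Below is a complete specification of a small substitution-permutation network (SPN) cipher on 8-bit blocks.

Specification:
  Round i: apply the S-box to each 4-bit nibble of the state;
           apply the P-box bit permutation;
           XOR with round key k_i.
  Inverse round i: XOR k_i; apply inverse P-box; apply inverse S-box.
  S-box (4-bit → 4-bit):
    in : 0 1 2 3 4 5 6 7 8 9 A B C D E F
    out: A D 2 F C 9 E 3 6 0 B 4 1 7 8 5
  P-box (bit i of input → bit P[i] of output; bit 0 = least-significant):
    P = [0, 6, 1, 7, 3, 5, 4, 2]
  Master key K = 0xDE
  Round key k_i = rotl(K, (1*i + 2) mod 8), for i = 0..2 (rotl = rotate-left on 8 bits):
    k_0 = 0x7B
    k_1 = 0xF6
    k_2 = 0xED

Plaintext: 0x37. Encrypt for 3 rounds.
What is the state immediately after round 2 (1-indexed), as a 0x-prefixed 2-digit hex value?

0x10

s_0 = plaintext = 0x37
s_1 = Round(s_0, k_0) = 0x06
s_2 = Round(s_1, k_1) = 0x10
s_3 = Round(s_2, k_2) = 0x31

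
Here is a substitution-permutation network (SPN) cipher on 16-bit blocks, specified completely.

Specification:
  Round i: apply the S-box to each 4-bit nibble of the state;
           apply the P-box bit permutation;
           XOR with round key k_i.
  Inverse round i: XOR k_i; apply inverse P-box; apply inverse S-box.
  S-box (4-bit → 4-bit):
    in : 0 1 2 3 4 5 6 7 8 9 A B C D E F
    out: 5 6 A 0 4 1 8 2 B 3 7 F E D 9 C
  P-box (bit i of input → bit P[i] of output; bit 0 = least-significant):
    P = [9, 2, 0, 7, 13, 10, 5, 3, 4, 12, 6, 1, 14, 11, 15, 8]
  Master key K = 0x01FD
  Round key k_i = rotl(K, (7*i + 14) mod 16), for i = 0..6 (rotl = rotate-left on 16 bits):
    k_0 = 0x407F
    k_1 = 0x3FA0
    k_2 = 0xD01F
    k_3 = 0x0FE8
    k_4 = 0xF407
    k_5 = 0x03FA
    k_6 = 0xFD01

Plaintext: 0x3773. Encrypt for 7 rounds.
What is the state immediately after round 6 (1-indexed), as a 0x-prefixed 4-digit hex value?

0x69E5

s_0 = plaintext = 0x3773
s_1 = Round(s_0, k_0) = 0x547F
s_2 = Round(s_1, k_1) = 0x7B61
s_3 = Round(s_2, k_2) = 0xC840
s_4 = Round(s_3, k_3) = 0x94DB
s_5 = Round(s_4, k_4) = 0x9EEA
s_6 = Round(s_5, k_5) = 0x69E5
s_7 = Round(s_6, k_6) = 0xCE19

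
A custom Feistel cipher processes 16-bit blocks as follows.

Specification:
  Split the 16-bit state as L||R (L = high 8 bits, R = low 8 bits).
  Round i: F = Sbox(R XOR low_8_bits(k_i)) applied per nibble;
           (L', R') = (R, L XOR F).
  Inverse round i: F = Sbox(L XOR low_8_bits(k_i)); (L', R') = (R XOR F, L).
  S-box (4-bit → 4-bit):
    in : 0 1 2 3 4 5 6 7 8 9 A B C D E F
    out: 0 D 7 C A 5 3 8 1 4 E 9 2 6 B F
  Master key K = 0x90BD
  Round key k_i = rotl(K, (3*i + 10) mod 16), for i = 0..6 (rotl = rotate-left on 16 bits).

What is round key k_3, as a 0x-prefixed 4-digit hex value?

K = 0x90BD
k_0 = rotl(K, (3*0+10) mod 16) = rotl(K, 10) = 0xF642
k_1 = rotl(K, (3*1+10) mod 16) = rotl(K, 13) = 0xB217
k_2 = rotl(K, (3*2+10) mod 16) = rotl(K, 0) = 0x90BD
k_3 = rotl(K, (3*3+10) mod 16) = rotl(K, 3) = 0x85EC

0x85EC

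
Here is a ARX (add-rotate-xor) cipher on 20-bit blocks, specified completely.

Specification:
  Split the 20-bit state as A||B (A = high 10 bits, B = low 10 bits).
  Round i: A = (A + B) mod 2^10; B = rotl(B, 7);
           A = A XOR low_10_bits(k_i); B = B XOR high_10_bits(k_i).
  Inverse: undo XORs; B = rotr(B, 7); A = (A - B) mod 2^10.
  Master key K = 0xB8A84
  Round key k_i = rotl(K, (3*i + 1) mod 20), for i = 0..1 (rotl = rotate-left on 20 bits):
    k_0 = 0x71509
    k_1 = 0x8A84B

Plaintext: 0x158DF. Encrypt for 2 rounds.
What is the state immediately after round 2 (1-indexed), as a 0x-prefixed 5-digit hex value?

s_0 = plaintext = 0x158DF
s_1 = Round(s_0, k_0) = 0x0F25E
s_2 = Round(s_1, k_1) = 0xB4561

0xB4561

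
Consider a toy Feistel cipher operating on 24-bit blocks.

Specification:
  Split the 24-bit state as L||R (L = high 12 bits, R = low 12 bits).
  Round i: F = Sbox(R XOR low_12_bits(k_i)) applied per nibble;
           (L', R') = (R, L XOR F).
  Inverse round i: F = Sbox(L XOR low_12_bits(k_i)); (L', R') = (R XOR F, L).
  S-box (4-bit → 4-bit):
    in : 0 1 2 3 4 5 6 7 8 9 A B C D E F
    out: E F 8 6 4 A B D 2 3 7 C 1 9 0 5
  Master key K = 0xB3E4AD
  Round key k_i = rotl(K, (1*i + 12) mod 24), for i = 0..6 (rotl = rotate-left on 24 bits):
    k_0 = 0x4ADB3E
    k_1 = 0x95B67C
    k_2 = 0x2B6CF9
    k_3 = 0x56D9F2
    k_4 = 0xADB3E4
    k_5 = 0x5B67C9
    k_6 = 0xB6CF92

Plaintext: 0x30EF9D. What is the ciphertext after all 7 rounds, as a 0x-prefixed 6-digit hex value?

0x23C425

s_0 = plaintext = 0x30EF9D
s_1 = Round(s_0, k_0) = 0xF9D778
s_2 = Round(s_1, k_1) = 0x778079
s_3 = Round(s_2, k_2) = 0x079656
s_4 = Round(s_3, k_3) = 0x65650D
s_5 = Round(s_4, k_4) = 0x50DD55
s_6 = Round(s_5, k_5) = 0xD5523C
s_7 = Round(s_6, k_6) = 0x23C425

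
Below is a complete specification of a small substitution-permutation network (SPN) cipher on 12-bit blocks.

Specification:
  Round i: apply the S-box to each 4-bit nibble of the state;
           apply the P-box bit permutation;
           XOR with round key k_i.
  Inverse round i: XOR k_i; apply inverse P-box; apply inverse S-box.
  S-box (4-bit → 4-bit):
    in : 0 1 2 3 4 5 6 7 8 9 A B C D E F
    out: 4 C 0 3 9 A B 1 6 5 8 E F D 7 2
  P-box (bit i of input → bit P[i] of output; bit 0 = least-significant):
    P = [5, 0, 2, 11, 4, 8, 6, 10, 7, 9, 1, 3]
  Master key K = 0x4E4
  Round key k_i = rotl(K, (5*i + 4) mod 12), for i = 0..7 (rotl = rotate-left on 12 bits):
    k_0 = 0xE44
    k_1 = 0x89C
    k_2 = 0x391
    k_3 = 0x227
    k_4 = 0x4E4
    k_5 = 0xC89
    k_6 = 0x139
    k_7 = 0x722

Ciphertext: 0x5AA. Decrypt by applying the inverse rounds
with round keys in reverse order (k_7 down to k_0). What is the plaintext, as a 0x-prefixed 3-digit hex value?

0x365

s_0 = ciphertext = 0x5AA
s_1 = InvRound(s_0, k_7) = 0x622
s_2 = InvRound(s_1, k_6) = 0xB6F
s_3 = InvRound(s_2, k_5) = 0xEB9
s_4 = InvRound(s_3, k_4) = 0x59B
s_5 = InvRound(s_4, k_3) = 0x669
s_6 = InvRound(s_5, k_2) = 0x4C7
s_7 = InvRound(s_6, k_1) = 0x1D5
s_8 = InvRound(s_7, k_0) = 0x365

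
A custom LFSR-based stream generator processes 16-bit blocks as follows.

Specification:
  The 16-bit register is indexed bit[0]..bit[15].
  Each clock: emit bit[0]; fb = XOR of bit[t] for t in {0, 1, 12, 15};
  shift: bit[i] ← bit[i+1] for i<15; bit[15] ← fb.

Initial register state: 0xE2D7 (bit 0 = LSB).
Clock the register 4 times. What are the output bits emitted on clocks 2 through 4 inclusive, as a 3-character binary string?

110

reg_0 = 0xE2D7
clock 1: out=1, reg = 0xF16B
clock 2: out=1, reg = 0x78B5
clock 3: out=1, reg = 0x3C5A
clock 4: out=0, reg = 0x1E2D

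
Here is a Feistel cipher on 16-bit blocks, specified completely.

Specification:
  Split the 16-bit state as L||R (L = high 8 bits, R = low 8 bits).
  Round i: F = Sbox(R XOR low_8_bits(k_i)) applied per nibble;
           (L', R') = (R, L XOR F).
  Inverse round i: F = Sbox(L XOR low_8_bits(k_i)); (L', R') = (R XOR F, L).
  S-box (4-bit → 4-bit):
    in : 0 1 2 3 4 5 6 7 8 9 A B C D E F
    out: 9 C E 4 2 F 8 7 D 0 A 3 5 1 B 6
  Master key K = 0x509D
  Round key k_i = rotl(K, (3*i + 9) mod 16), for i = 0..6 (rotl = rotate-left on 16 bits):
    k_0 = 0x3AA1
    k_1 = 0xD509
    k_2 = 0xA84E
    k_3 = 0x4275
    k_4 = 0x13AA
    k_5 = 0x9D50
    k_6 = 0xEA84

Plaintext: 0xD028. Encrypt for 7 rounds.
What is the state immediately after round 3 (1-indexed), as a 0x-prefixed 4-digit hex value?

0xB868

s_0 = plaintext = 0xD028
s_1 = Round(s_0, k_0) = 0x2800
s_2 = Round(s_1, k_1) = 0x00B8
s_3 = Round(s_2, k_2) = 0xB868
s_4 = Round(s_3, k_3) = 0x6879
s_5 = Round(s_4, k_4) = 0x797C
s_6 = Round(s_5, k_5) = 0x7C9C
s_7 = Round(s_6, k_6) = 0x9CB1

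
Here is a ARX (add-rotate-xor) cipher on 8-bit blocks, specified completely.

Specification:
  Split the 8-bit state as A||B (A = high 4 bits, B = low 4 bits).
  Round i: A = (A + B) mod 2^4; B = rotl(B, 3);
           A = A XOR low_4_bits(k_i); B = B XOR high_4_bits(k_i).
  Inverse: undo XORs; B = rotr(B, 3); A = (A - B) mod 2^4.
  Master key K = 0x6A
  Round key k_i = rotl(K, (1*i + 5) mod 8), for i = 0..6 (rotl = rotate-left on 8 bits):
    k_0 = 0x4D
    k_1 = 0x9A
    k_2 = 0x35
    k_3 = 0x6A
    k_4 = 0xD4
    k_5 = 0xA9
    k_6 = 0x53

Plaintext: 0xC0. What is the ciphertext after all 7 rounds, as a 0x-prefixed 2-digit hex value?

s_0 = plaintext = 0xC0
s_1 = Round(s_0, k_0) = 0x14
s_2 = Round(s_1, k_1) = 0xFB
s_3 = Round(s_2, k_2) = 0xFE
s_4 = Round(s_3, k_3) = 0x71
s_5 = Round(s_4, k_4) = 0xC5
s_6 = Round(s_5, k_5) = 0x80
s_7 = Round(s_6, k_6) = 0xB5

0xB5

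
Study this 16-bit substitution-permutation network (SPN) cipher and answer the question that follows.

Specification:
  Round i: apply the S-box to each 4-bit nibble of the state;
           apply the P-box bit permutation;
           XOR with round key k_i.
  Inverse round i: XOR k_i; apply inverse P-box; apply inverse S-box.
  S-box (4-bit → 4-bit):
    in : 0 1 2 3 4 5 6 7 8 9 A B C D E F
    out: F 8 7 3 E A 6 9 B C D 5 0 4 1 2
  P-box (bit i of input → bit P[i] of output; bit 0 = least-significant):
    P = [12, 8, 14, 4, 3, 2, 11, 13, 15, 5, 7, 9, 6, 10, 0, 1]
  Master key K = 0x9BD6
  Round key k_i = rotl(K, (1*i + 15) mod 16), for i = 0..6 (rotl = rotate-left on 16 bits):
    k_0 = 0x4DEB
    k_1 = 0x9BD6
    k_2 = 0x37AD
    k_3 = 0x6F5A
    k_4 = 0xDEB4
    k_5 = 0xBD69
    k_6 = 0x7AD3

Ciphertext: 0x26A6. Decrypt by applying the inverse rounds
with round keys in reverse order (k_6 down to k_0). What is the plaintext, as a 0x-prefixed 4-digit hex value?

s_0 = ciphertext = 0x26A6
s_1 = InvRound(s_0, k_6) = 0x2F6A
s_2 = InvRound(s_1, k_5) = 0x97CE
s_3 = InvRound(s_2, k_4) = 0x7FB4
s_4 = InvRound(s_3, k_3) = 0x763E
s_5 = InvRound(s_4, k_2) = 0x9DC4
s_6 = InvRound(s_5, k_1) = 0x51C1
s_7 = InvRound(s_6, k_0) = 0x5FBE

0x5FBE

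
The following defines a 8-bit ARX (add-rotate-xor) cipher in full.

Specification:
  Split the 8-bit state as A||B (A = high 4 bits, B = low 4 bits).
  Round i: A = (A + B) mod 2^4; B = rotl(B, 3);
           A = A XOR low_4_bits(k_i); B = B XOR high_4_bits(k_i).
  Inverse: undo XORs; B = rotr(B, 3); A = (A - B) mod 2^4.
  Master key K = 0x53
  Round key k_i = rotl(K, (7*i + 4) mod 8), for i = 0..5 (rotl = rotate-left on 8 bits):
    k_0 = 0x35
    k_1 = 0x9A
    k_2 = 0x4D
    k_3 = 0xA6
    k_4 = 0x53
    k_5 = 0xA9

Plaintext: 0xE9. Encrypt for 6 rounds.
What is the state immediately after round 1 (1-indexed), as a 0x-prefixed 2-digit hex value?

s_0 = plaintext = 0xE9
s_1 = Round(s_0, k_0) = 0x2F
s_2 = Round(s_1, k_1) = 0xB6
s_3 = Round(s_2, k_2) = 0xC7
s_4 = Round(s_3, k_3) = 0x51
s_5 = Round(s_4, k_4) = 0x5D
s_6 = Round(s_5, k_5) = 0xB4

0x2F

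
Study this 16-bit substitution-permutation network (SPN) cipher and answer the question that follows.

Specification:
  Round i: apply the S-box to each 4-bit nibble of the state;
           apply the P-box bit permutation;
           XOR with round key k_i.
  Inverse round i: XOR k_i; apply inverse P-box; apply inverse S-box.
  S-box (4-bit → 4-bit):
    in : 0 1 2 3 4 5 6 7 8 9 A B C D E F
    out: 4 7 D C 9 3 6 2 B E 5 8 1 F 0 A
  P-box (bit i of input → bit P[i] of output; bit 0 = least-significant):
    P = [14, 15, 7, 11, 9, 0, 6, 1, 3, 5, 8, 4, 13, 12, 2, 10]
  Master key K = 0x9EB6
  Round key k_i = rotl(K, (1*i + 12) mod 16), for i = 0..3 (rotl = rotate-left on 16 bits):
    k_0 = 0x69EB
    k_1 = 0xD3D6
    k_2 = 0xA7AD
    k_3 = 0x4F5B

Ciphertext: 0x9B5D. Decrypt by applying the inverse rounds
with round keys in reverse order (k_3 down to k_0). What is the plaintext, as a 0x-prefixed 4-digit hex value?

s_0 = ciphertext = 0x9B5D
s_1 = InvRound(s_0, k_3) = 0x9EB5
s_2 = InvRound(s_1, k_2) = 0x52EB
s_3 = InvRound(s_2, k_1) = 0x0D77
s_4 = InvRound(s_3, k_0) = 0x24EA

0x24EA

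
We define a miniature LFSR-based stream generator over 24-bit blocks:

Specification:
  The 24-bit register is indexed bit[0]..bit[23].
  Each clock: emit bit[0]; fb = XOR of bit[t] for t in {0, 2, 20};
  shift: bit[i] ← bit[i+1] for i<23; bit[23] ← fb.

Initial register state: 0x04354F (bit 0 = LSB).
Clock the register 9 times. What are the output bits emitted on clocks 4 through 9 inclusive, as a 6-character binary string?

100101

reg_0 = 0x04354F
clock 1: out=1, reg = 0x021AA7
clock 2: out=1, reg = 0x010D53
clock 3: out=1, reg = 0x8086A9
clock 4: out=1, reg = 0xC04354
clock 5: out=0, reg = 0xE021AA
clock 6: out=0, reg = 0x7010D5
clock 7: out=1, reg = 0xB8086A
clock 8: out=0, reg = 0xDC0435
clock 9: out=1, reg = 0xEE021A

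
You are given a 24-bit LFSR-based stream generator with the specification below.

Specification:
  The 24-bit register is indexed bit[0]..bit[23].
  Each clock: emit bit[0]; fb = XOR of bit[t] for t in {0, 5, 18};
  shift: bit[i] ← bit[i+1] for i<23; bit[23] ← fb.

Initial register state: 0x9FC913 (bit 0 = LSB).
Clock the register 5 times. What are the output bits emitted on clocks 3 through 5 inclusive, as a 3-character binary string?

001

reg_0 = 0x9FC913
clock 1: out=1, reg = 0x4FE489
clock 2: out=1, reg = 0x27F244
clock 3: out=0, reg = 0x93F922
clock 4: out=0, reg = 0xC9FC91
clock 5: out=1, reg = 0xE4FE48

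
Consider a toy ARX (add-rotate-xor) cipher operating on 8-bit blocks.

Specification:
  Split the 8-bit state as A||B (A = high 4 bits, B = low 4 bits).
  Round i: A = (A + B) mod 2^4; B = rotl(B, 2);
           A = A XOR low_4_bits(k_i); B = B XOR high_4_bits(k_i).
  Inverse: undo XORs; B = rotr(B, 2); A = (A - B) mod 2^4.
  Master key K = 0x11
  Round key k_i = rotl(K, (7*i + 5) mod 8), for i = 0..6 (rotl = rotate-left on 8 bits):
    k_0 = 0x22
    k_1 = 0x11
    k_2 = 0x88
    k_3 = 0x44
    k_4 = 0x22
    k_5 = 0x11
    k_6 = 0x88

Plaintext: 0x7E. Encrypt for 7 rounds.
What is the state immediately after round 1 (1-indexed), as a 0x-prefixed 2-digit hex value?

s_0 = plaintext = 0x7E
s_1 = Round(s_0, k_0) = 0x79
s_2 = Round(s_1, k_1) = 0x17
s_3 = Round(s_2, k_2) = 0x05
s_4 = Round(s_3, k_3) = 0x11
s_5 = Round(s_4, k_4) = 0x06
s_6 = Round(s_5, k_5) = 0x78
s_7 = Round(s_6, k_6) = 0x7A

0x79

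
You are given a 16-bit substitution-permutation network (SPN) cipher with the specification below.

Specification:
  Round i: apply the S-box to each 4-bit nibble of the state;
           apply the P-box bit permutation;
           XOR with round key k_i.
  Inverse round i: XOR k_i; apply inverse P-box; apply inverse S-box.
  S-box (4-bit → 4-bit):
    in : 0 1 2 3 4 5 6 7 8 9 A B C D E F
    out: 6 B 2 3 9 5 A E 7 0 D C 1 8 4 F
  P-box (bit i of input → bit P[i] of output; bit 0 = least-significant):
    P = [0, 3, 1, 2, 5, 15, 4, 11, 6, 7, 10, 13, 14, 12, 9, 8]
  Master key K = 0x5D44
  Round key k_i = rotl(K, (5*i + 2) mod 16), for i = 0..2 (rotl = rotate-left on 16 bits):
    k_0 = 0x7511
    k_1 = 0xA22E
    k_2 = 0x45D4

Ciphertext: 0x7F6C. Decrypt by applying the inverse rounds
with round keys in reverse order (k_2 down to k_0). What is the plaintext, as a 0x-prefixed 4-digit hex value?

0x5D8A

s_0 = ciphertext = 0x7F6C
s_1 = InvRound(s_0, k_2) = 0x06A2
s_2 = InvRound(s_1, k_1) = 0x9726
s_3 = InvRound(s_2, k_0) = 0x5D8A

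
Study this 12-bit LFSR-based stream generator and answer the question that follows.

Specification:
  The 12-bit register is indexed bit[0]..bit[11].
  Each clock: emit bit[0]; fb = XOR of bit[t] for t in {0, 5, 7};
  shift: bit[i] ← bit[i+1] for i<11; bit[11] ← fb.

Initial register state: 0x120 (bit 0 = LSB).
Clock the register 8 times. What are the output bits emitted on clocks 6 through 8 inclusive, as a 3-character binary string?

reg_0 = 0x120
clock 1: out=0, reg = 0x890
clock 2: out=0, reg = 0xC48
clock 3: out=0, reg = 0x624
clock 4: out=0, reg = 0xB12
clock 5: out=0, reg = 0x589
clock 6: out=1, reg = 0x2C4
clock 7: out=0, reg = 0x962
clock 8: out=0, reg = 0xCB1

100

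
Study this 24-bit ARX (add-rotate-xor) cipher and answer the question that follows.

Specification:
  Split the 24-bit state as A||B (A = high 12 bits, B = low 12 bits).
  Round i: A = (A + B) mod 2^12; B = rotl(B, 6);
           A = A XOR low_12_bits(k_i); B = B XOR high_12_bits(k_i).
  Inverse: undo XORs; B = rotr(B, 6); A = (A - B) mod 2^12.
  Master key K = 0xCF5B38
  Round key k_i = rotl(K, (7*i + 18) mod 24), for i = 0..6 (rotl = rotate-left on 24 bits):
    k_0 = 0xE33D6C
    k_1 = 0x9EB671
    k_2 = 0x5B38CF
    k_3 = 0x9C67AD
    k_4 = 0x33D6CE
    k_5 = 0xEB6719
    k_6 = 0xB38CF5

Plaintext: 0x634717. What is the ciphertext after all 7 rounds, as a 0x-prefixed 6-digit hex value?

0x42B0A3

s_0 = plaintext = 0x634717
s_1 = Round(s_0, k_0) = 0x027BEF
s_2 = Round(s_1, k_1) = 0xA67204
s_3 = Round(s_2, k_2) = 0x4A44BB
s_4 = Round(s_3, k_3) = 0xEF2714
s_5 = Round(s_4, k_4) = 0x0C8621
s_6 = Round(s_5, k_5) = 0x1F06EE
s_7 = Round(s_6, k_6) = 0x42B0A3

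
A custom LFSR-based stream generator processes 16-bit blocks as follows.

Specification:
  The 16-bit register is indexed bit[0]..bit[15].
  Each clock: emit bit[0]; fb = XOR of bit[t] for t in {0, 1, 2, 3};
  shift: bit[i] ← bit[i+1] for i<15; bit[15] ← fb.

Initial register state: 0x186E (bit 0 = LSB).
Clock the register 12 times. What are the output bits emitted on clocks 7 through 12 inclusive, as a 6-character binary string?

100001

reg_0 = 0x186E
clock 1: out=0, reg = 0x8C37
clock 2: out=1, reg = 0xC61B
clock 3: out=1, reg = 0xE30D
clock 4: out=1, reg = 0xF186
clock 5: out=0, reg = 0x78C3
clock 6: out=1, reg = 0x3C61
clock 7: out=1, reg = 0x9E30
clock 8: out=0, reg = 0x4F18
clock 9: out=0, reg = 0xA78C
clock 10: out=0, reg = 0x53C6
clock 11: out=0, reg = 0x29E3
clock 12: out=1, reg = 0x14F1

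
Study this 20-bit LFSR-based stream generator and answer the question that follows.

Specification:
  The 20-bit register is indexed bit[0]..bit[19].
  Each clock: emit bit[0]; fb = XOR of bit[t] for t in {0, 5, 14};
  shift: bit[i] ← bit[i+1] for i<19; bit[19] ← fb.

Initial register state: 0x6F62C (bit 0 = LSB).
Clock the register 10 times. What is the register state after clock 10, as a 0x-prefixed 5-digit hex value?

0x019BD

reg_0 = 0x6F62C
clock 1: out=0, reg = 0x37B16
clock 2: out=0, reg = 0x9BD8B
clock 3: out=1, reg = 0xCDEC5
clock 4: out=1, reg = 0x66F62
clock 5: out=0, reg = 0x337B1
clock 6: out=1, reg = 0x19BD8
clock 7: out=0, reg = 0x0CDEC
clock 8: out=0, reg = 0x066F6
clock 9: out=0, reg = 0x0337B
clock 10: out=1, reg = 0x019BD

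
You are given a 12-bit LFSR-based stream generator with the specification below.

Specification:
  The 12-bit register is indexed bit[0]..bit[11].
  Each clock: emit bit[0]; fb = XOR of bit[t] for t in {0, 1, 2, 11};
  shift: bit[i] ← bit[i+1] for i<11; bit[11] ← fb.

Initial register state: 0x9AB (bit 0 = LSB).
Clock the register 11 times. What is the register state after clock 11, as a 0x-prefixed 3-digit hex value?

reg_0 = 0x9AB
clock 1: out=1, reg = 0xCD5
clock 2: out=1, reg = 0xE6A
clock 3: out=0, reg = 0x735
clock 4: out=1, reg = 0x39A
clock 5: out=0, reg = 0x9CD
clock 6: out=1, reg = 0xCE6
clock 7: out=0, reg = 0xE73
clock 8: out=1, reg = 0xF39
clock 9: out=1, reg = 0x79C
clock 10: out=0, reg = 0xBCE
clock 11: out=0, reg = 0xDE7

0xDE7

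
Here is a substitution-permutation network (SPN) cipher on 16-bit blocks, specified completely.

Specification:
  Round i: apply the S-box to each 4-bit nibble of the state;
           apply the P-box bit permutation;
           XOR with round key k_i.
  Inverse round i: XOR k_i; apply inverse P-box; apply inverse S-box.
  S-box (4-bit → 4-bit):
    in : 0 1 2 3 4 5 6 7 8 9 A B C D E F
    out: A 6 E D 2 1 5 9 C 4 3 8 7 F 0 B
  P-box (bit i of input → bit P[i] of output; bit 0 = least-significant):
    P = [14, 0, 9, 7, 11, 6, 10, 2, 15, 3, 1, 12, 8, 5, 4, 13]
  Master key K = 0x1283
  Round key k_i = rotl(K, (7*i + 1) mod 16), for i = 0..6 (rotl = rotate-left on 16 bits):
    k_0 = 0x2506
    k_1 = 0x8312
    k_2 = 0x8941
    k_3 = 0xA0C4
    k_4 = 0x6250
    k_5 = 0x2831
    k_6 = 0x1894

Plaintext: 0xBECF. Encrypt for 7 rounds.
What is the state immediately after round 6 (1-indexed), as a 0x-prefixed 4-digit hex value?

s_0 = plaintext = 0xBECF
s_1 = Round(s_0, k_0) = 0x49C7
s_2 = Round(s_1, k_1) = 0xCFF0
s_3 = Round(s_2, k_2) = 0x10BC
s_4 = Round(s_3, k_3) = 0xF2F9
s_5 = Round(s_4, k_4) = 0x593E
s_6 = Round(s_5, k_5) = 0x2537
s_7 = Round(s_6, k_6) = 0xF420

0x2537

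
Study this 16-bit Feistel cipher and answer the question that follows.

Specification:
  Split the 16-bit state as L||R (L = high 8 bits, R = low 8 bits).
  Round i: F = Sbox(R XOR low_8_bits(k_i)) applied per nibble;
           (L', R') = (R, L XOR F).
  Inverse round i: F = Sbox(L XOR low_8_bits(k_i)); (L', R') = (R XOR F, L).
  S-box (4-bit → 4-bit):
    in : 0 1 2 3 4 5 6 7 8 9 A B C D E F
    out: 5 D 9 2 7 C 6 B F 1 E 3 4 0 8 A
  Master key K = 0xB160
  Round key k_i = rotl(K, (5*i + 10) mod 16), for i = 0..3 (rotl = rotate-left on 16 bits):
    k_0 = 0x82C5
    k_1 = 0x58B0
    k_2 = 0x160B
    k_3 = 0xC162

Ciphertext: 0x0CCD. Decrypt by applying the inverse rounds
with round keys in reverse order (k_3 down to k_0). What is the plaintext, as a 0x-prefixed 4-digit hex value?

0x0F62

s_0 = ciphertext = 0x0CCD
s_1 = InvRound(s_0, k_3) = 0xA50C
s_2 = InvRound(s_1, k_2) = 0xE4A5
s_3 = InvRound(s_2, k_1) = 0x62E4
s_4 = InvRound(s_3, k_0) = 0x0F62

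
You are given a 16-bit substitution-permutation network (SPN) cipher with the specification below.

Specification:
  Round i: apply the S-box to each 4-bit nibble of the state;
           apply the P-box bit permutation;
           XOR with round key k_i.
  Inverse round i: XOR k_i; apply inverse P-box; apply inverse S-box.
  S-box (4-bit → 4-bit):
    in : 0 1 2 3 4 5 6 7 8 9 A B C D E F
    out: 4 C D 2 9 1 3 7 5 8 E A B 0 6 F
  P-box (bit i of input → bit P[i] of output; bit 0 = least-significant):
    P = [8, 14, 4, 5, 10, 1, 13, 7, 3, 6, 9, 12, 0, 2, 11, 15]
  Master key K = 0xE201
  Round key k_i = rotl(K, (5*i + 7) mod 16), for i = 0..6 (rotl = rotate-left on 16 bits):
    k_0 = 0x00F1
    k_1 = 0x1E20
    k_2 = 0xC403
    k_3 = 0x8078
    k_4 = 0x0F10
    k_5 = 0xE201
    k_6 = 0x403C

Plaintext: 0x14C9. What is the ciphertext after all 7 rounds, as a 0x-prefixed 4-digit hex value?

0xA8FD

s_0 = plaintext = 0x14C9
s_1 = Round(s_0, k_0) = 0x9C5B
s_2 = Round(s_1, k_1) = 0xCA48
s_3 = Round(s_2, k_2) = 0x53D6
s_4 = Round(s_3, k_3) = 0xC139
s_5 = Round(s_4, k_4) = 0x9D37
s_6 = Round(s_5, k_5) = 0x2313
s_7 = Round(s_6, k_6) = 0xA8FD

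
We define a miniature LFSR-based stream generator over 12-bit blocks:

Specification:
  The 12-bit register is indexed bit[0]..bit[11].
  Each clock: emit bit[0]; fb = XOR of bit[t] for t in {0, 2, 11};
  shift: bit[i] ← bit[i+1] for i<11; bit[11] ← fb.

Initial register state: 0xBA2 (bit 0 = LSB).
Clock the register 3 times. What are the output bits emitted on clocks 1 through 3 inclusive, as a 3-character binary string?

010

reg_0 = 0xBA2
clock 1: out=0, reg = 0xDD1
clock 2: out=1, reg = 0x6E8
clock 3: out=0, reg = 0x374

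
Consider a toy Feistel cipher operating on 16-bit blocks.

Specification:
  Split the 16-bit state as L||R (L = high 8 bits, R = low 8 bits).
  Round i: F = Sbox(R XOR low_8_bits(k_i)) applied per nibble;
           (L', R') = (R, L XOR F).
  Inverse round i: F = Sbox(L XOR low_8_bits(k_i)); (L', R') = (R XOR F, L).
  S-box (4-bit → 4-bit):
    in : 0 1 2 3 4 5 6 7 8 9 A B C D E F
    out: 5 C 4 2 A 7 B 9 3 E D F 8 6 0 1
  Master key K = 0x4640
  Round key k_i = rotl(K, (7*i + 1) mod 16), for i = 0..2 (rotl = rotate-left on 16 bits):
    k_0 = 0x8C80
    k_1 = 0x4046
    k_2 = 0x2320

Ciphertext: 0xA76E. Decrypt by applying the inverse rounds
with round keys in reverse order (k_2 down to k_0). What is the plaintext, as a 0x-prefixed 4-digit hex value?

0x586B

s_0 = ciphertext = 0xA76E
s_1 = InvRound(s_0, k_2) = 0x57A7
s_2 = InvRound(s_1, k_1) = 0x6B57
s_3 = InvRound(s_2, k_0) = 0x586B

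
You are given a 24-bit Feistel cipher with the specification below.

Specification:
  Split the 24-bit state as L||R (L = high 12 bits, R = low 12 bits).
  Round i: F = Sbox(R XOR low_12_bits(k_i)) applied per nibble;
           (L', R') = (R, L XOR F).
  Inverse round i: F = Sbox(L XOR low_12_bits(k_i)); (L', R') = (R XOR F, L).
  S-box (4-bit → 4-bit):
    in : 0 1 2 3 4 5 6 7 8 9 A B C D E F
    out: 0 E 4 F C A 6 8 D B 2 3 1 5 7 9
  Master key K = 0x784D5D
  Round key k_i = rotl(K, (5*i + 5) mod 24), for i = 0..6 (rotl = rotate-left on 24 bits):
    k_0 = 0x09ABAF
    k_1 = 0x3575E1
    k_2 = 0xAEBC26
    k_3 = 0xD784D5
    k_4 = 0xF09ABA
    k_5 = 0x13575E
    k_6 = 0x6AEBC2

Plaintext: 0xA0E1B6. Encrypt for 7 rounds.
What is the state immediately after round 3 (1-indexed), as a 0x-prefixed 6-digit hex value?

0x4BA554

s_0 = plaintext = 0xA0E1B6
s_1 = Round(s_0, k_0) = 0x1B68E5
s_2 = Round(s_1, k_1) = 0x8E54BA
s_3 = Round(s_2, k_2) = 0x4BA554
s_4 = Round(s_3, k_3) = 0x554A64
s_5 = Round(s_4, k_4) = 0xA64503
s_6 = Round(s_5, k_5) = 0x503EC1
s_7 = Round(s_6, k_6) = 0xEC1F0C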